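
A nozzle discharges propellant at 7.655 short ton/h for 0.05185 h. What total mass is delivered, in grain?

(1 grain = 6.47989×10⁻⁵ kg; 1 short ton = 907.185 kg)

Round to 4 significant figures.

7.655 short ton/h → 1.92903 kg/s
0.05185 h → 186.66 s
m = ṁ × t = 1.92903 × 186.66 = 360.073 kg
In grain: 360.073 / 6.47989×10⁻⁵ = 5.55678×10⁶ grain

5.557×10⁶ grain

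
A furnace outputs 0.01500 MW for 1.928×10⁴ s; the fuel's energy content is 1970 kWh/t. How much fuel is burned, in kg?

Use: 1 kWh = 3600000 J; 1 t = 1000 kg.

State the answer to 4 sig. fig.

40.78 kg

0.01500 MW → 15000 W
E = P × t = 15000 × 19280 = 2.892×10⁸ J
1970 kWh/t → 7.092×10⁶ J/kg
m = E / e_s = 2.892×10⁸ / 7.092×10⁶ = 40.7783 kg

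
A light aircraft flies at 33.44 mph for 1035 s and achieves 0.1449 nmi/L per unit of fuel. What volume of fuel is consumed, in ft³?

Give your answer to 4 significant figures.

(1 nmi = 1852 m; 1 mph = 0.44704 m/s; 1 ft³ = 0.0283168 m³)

33.44 mph → 14.949 m/s
d = v × t = 14.949 × 1035 = 15472.2 m
0.1449 nmi/L → 268355 m/m³
V = d / (distance per unit fuel) = 15472.2 / 268355 = 0.0576557 m³
In ft³: 0.0576557 / 0.0283168 = 2.0361 ft³

2.036 ft³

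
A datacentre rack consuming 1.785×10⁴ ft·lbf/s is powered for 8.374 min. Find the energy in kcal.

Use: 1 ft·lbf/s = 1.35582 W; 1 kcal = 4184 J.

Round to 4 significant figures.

2906 kcal

1.785×10⁴ ft·lbf/s × 1.35582 = 24201.4 W
8.374 min × 60 = 502.44 s
E = P × t = 24201.4 W × 502.44 s = 1.21598×10⁷ J
1.21598×10⁷ J ÷ (4184 J/kcal) = 2906.26 kcal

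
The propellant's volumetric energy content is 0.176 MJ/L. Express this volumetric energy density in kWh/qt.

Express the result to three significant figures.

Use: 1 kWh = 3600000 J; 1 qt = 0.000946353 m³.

0.0463 kWh/qt

0.176 MJ/L × 1000000 J/MJ ÷ 0.001 m³/L = 1.76×10⁸ J/m³
1.76×10⁸ J/m³ ÷ 3600000 J/kWh × 0.000946353 m³/qt = 0.0462661 kWh/qt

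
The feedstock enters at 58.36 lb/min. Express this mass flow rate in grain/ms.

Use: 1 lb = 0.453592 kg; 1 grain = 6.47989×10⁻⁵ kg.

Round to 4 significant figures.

58.36 lb/min × 0.453592 kg/lb ÷ 60 s/min = 0.441194 kg/s
0.441194 kg/s ÷ 6.47989×10⁻⁵ kg/grain × 0.001 s/ms = 6.80866 grain/ms

6.809 grain/ms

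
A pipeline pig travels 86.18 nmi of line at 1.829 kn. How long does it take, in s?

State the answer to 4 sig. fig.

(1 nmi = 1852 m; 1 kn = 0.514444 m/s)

1.696×10⁵ s

86.18 nmi × 1852 → 159605 m
1.829 kn × 0.514444 → 0.940918 m/s
t = d / v = 159605 m / 0.940918 m/s = 169627 s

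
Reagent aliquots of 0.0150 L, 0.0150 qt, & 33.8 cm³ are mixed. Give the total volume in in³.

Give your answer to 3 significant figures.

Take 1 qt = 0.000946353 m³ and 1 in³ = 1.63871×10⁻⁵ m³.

3.84 in³

0.0150 L × 0.001 → 1.5×10⁻⁵ m³
0.0150 qt × 0.000946353 → 1.41953×10⁻⁵ m³
33.8 cm³ × 10⁻⁶ → 3.38×10⁻⁵ m³
Sum: 1.5×10⁻⁵ + 1.41953×10⁻⁵ + 3.38×10⁻⁵ = 6.29953×10⁻⁵ m³
In in³: 6.29953×10⁻⁵ / 1.63871×10⁻⁵ = 3.8442 in³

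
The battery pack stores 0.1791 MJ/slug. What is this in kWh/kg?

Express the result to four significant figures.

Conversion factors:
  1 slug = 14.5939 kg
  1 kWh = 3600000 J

0.1791 MJ/slug × 1000000 J/MJ ÷ 14.5939 kg/slug = 12272.3 J/kg
12272.3 J/kg ÷ 3600000 J/kWh = 0.00340897 kWh/kg

0.003409 kWh/kg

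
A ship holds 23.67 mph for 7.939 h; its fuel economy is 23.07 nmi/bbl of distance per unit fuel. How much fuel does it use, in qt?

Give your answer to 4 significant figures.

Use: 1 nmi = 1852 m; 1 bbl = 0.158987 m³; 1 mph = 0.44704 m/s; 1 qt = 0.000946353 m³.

23.67 mph → 10.5814 m/s
7.939 h → 28580.4 s
d = v × t = 10.5814 × 28580.4 = 302421 m
23.07 nmi/bbl → 268737 m/m³
V = d / (distance per unit fuel) = 302421 / 268737 = 1.12534 m³
In qt: 1.12534 / 0.000946353 = 1189.13 qt

1189 qt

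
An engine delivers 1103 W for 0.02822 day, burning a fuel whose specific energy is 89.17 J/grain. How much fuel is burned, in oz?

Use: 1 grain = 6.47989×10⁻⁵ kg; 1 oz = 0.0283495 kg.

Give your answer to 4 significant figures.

68.94 oz

0.02822 day → 2438.21 s
E = P × t = 1103 × 2438.21 = 2.68935×10⁶ J
89.17 J/grain → 1.3761×10⁶ J/kg
m = E / e_s = 2.68935×10⁶ / 1.3761×10⁶ = 1.95433 kg
In oz: 1.95433 / 0.0283495 = 68.937 oz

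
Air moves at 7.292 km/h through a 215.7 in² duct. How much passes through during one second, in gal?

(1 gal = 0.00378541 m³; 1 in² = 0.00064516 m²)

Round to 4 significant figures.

74.46 gal

7.292 km/h × (1/3.6) → 2.02556 m/s
215.7 in² × 0.00064516 → 0.139161 m²
V = v × A × t = 2.02556 m/s × 0.139161 m² × 1 s = 0.281879 m³
0.281879 m³ ÷ (0.00378541 m³/gal) = 74.4646 gal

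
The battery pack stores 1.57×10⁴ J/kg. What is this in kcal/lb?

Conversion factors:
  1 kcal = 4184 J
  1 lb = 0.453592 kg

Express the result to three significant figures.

1.57×10⁴ J/kg is already 15700 J/kg
15700 J/kg ÷ 4184 J/kcal × 0.453592 kg/lb = 1.70205 kcal/lb

1.70 kcal/lb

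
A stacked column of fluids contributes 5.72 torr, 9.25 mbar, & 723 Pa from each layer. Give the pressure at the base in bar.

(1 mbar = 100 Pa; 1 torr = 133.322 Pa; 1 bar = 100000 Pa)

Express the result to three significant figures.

5.72 torr × 133.322 = 762.602 Pa
9.25 mbar × 100 = 925 Pa
723 Pa (already Pa)
Combined: 762.602 + 925 + 723 = 2410.6 Pa
In bar: 2410.6 / 100000 = 0.024106 bar

0.0241 bar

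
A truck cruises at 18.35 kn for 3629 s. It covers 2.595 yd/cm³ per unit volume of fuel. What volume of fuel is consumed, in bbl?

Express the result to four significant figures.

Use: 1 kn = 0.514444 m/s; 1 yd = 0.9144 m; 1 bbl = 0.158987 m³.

18.35 kn → 9.44005 m/s
d = v × t = 9.44005 × 3629 = 34257.9 m
2.595 yd/cm³ → 2.37287×10⁶ m/m³
V = d / (distance per unit fuel) = 34257.9 / 2.37287×10⁶ = 0.0144373 m³
In bbl: 0.0144373 / 0.158987 = 0.0908081 bbl

0.09081 bbl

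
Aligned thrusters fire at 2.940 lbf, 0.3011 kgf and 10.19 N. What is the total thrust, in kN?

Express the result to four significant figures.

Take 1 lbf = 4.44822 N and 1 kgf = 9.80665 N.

2.940 lbf × 4.44822 → 13.0778 N
0.3011 kgf × 9.80665 → 2.95278 N
10.19 N (already N)
Sum: 13.0778 + 2.95278 + 10.19 = 26.2206 N
In kN: 26.2206 / 1000 = 0.0262206 kN

0.02622 kN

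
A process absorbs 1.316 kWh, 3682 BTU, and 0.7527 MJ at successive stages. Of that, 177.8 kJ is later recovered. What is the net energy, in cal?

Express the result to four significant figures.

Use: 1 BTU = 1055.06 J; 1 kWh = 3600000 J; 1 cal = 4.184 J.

2.198×10⁶ cal

1.316 kWh × 3600000 = 4.7376×10⁶ J
3682 BTU × 1055.06 = 3.88473×10⁶ J
0.7527 MJ × 1000000 = 752700 J
177.8 kJ × 1000 = 177800 J
Result: 4.7376×10⁶ + 3.88473×10⁶ + 752700 − 177800 = 9.19723×10⁶ J
In cal: 9.19723×10⁶ / 4.184 = 2.19819×10⁶ cal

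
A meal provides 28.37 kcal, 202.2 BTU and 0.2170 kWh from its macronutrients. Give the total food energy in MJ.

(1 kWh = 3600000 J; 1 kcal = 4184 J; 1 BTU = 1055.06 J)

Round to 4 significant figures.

28.37 kcal × 4184 = 118700 J
202.2 BTU × 1055.06 = 213333 J
0.2170 kWh × 3600000 = 781200 J
Combined: 118700 + 213333 + 781200 = 1.11323×10⁶ J
In MJ: 1.11323×10⁶ / 1000000 = 1.11323 MJ

1.113 MJ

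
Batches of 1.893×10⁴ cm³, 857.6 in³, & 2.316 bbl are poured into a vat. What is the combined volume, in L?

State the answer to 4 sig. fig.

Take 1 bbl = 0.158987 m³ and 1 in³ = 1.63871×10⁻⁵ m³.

1.893×10⁴ cm³ × 10⁻⁶ = 0.01893 m³
857.6 in³ × 1.63871×10⁻⁵ = 0.0140536 m³
2.316 bbl × 0.158987 = 0.368214 m³
Combined: 0.01893 + 0.0140536 + 0.368214 = 0.401198 m³
In L: 0.401198 / 0.001 = 401.198 L

401.2 L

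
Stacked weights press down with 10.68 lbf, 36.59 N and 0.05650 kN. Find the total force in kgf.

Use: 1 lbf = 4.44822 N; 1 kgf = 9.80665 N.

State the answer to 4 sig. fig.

10.68 lbf × 4.44822 = 47.507 N
36.59 N (already N)
0.05650 kN × 1000 = 56.5 N
Sum: 47.507 + 36.59 + 56.5 = 140.597 N
In kgf: 140.597 / 9.80665 = 14.3369 kgf

14.34 kgf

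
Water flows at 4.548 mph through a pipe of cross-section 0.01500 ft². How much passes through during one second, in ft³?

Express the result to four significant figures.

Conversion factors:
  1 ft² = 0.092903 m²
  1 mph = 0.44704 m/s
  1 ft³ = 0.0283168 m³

4.548 mph × 0.44704 = 2.03314 m/s
0.01500 ft² × 0.092903 = 0.00139354 m²
V = v × A × t = 2.03314 m/s × 0.00139354 m² × 1 s = 0.00283326 m³
0.00283326 m³ ÷ (0.0283168 m³/ft³) = 0.100056 ft³

0.1001 ft³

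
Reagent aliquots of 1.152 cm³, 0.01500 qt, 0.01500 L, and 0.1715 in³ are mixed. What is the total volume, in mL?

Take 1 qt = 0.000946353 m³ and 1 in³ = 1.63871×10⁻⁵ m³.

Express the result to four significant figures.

1.152 cm³ × 10⁻⁶ = 1.152×10⁻⁶ m³
0.01500 qt × 0.000946353 = 1.41953×10⁻⁵ m³
0.01500 L × 0.001 = 1.5×10⁻⁵ m³
0.1715 in³ × 1.63871×10⁻⁵ = 2.81039×10⁻⁶ m³
Combined: 1.152×10⁻⁶ + 1.41953×10⁻⁵ + 1.5×10⁻⁵ + 2.81039×10⁻⁶ = 3.31577×10⁻⁵ m³
In mL: 3.31577×10⁻⁵ / 10⁻⁶ = 33.1577 mL

33.16 mL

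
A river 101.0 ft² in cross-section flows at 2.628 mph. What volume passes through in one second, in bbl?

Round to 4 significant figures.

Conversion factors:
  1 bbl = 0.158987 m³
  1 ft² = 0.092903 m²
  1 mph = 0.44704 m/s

2.628 mph × 0.44704 = 1.17482 m/s
101.0 ft² × 0.092903 = 9.3832 m²
V = v × A × t = 1.17482 m/s × 9.3832 m² × 1 s = 11.0236 m³
11.0236 m³ ÷ (0.158987 m³/bbl) = 69.3365 bbl

69.34 bbl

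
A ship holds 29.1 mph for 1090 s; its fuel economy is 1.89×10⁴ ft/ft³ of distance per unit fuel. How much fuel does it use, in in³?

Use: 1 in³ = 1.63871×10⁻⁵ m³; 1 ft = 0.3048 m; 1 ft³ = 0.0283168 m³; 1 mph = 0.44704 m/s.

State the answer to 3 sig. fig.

4250 in³

29.1 mph → 13.0089 m/s
d = v × t = 13.0089 × 1090 = 14179.7 m
1.89×10⁴ ft/ft³ → 203438 m/m³
V = d / (distance per unit fuel) = 14179.7 / 203438 = 0.0697004 m³
In in³: 0.0697004 / 1.63871×10⁻⁵ = 4253.37 in³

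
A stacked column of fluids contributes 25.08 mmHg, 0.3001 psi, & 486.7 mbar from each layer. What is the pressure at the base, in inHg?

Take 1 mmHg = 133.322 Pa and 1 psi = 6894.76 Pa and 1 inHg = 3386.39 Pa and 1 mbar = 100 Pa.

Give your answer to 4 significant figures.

25.08 mmHg × 133.322 = 3343.72 Pa
0.3001 psi × 6894.76 = 2069.12 Pa
486.7 mbar × 100 = 48670 Pa
Sum: 3343.72 + 2069.12 + 48670 = 54082.8 Pa
In inHg: 54082.8 / 3386.39 = 15.9706 inHg

15.97 inHg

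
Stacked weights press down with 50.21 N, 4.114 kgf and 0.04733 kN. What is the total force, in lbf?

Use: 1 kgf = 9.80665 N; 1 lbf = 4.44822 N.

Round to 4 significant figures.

31.00 lbf

50.21 N (already N)
4.114 kgf × 9.80665 = 40.3446 N
0.04733 kN × 1000 = 47.33 N
Sum: 50.21 + 40.3446 + 47.33 = 137.885 N
In lbf: 137.885 / 4.44822 = 30.9978 lbf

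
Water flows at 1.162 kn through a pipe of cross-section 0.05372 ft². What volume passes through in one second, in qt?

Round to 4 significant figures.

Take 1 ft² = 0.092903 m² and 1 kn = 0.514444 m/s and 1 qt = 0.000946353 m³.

3.153 qt

1.162 kn × 0.514444 = 0.597784 m/s
0.05372 ft² × 0.092903 = 0.00499075 m²
V = v × A × t = 0.597784 m/s × 0.00499075 m² × 1 s = 0.00298339 m³
0.00298339 m³ ÷ (0.000946353 m³/qt) = 3.15251 qt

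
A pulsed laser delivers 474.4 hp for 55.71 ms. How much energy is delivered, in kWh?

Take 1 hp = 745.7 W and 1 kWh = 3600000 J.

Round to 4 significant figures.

474.4 hp × 745.7 = 353760 W
55.71 ms × 0.001 = 0.05571 s
E = P × t = 353760 W × 0.05571 s = 19708 J
19708 J ÷ (3600000 J/kWh) = 0.00547444 kWh

0.005474 kWh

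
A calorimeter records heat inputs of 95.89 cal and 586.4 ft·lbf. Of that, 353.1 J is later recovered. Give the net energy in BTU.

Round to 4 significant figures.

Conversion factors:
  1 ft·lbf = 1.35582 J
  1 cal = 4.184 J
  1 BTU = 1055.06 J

95.89 cal × 4.184 = 401.204 J
586.4 ft·lbf × 1.35582 = 795.053 J
353.1 J (already J)
Sum: 401.204 + 795.053 − 353.1 = 843.157 J
In BTU: 843.157 / 1055.06 = 0.799155 BTU

0.7992 BTU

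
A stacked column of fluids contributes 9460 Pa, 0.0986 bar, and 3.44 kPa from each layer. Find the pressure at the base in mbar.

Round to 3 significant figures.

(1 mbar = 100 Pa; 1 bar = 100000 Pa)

9460 Pa (already Pa)
0.0986 bar × 100000 → 9860 Pa
3.44 kPa × 1000 → 3440 Pa
Combined: 9460 + 9860 + 3440 = 22760 Pa
In mbar: 22760 / 100 = 227.6 mbar

228 mbar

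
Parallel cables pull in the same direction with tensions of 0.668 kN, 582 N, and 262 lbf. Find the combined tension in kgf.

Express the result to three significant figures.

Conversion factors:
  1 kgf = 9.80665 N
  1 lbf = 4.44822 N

246 kgf

0.668 kN × 1000 = 668 N
582 N (already N)
262 lbf × 4.44822 = 1165.43 N
Total: 668 + 582 + 1165.43 = 2415.43 N
In kgf: 2415.43 / 9.80665 = 246.305 kgf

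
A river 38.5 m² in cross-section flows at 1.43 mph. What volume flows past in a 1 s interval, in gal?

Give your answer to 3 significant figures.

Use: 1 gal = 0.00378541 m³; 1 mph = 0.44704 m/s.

6500 gal

1.43 mph × 0.44704 → 0.639267 m/s
V = v × A × t = 0.639267 m/s × 38.5 m² × 1 s = 24.6118 m³
24.6118 m³ ÷ (0.00378541 m³/gal) = 6501.75 gal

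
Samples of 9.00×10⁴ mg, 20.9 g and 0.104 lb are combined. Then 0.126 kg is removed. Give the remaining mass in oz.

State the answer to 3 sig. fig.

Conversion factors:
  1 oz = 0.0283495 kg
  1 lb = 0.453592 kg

9.00×10⁴ mg × 10⁻⁶ = 0.09 kg
20.9 g × 0.001 = 0.0209 kg
0.104 lb × 0.453592 = 0.0471736 kg
0.126 kg (already kg)
Net: 0.09 + 0.0209 + 0.0471736 − 0.126 = 0.0320736 kg
In oz: 0.0320736 / 0.0283495 = 1.13136 oz

1.13 oz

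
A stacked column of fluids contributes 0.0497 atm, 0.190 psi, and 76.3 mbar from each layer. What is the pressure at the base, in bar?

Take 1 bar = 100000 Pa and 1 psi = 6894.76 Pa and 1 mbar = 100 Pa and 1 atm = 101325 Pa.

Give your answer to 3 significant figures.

0.140 bar

0.0497 atm × 101325 → 5035.85 Pa
0.190 psi × 6894.76 → 1310 Pa
76.3 mbar × 100 → 7630 Pa
Sum: 5035.85 + 1310 + 7630 = 13975.8 Pa
In bar: 13975.8 / 100000 = 0.139758 bar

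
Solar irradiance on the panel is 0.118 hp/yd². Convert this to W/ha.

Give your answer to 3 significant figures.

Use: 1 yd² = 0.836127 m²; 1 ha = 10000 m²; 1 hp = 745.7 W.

0.118 hp/yd² × 745.7 W/hp ÷ 0.836127 m²/yd² = 105.238 W/m²
105.238 W/m² × 10000 m²/ha = 1.05238×10⁶ W/ha

1.05×10⁶ W/ha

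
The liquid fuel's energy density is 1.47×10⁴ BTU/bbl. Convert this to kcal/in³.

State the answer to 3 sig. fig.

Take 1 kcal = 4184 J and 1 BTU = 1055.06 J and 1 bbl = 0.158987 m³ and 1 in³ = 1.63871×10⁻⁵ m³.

1.47×10⁴ BTU/bbl × 1055.06 J/BTU ÷ 0.158987 m³/bbl = 9.75513×10⁷ J/m³
9.75513×10⁷ J/m³ ÷ 4184 J/kcal × 1.63871×10⁻⁵ m³/in³ = 0.38207 kcal/in³

0.382 kcal/in³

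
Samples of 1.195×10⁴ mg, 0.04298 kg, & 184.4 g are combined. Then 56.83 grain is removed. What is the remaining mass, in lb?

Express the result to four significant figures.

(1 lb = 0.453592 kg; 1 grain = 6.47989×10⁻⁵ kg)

0.5195 lb

1.195×10⁴ mg × 10⁻⁶ → 0.01195 kg
0.04298 kg (already kg)
184.4 g × 0.001 → 0.1844 kg
56.83 grain × 6.47989×10⁻⁵ → 0.00368252 kg
Result: 0.01195 + 0.04298 + 0.1844 − 0.00368252 = 0.235647 kg
In lb: 0.235647 / 0.453592 = 0.519513 lb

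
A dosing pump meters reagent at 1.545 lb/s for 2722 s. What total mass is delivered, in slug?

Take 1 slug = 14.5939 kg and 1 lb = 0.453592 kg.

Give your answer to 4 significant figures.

1.545 lb/s → 0.7008 kg/s
m = ṁ × t = 0.7008 × 2722 = 1907.58 kg
In slug: 1907.58 / 14.5939 = 130.711 slug

130.7 slug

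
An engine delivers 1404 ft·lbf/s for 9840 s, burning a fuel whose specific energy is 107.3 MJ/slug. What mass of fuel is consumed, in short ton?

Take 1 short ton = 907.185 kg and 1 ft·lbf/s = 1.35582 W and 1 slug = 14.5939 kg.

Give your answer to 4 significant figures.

0.002808 short ton

1404 ft·lbf/s → 1903.57 W
E = P × t = 1903.57 × 9840 = 1.87311×10⁷ J
107.3 MJ/slug → 7.35239×10⁶ J/kg
m = E / e_s = 1.87311×10⁷ / 7.35239×10⁶ = 2.54762 kg
In short ton: 2.54762 / 907.185 = 0.00280827 short ton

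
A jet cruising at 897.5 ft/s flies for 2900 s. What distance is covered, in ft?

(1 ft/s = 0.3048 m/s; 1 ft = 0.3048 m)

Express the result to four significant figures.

2.603×10⁶ ft

897.5 ft/s × 0.3048 = 273.558 m/s
d = v × t = 273.558 m/s × 2900 s = 793318 m
793318 m ÷ (0.3048 m/ft) = 2.60275×10⁶ ft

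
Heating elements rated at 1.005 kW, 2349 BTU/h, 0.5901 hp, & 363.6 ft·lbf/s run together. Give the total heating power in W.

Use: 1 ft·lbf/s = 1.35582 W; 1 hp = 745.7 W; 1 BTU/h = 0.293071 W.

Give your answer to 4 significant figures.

2626 W

1.005 kW × 1000 = 1005 W
2349 BTU/h × 0.293071 = 688.424 W
0.5901 hp × 745.7 = 440.038 W
363.6 ft·lbf/s × 1.35582 = 492.976 W
Sum: 1005 + 688.424 + 440.038 + 492.976 = 2626.44 W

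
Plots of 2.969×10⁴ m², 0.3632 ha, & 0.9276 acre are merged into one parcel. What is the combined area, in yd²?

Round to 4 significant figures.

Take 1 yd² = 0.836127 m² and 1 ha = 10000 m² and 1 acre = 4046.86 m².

2.969×10⁴ m² (already m²)
0.3632 ha × 10000 = 3632 m²
0.9276 acre × 4046.86 = 3753.87 m²
Sum: 29690 + 3632 + 3753.87 = 37075.9 m²
In yd²: 37075.9 / 0.836127 = 44342.4 yd²

4.434×10⁴ yd²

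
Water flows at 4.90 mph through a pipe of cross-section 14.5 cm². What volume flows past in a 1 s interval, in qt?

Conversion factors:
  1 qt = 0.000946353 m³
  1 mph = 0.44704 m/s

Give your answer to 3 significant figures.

3.36 qt

4.90 mph × 0.44704 → 2.1905 m/s
14.5 cm² × 0.0001 → 0.00145 m²
V = v × A × t = 2.1905 m/s × 0.00145 m² × 1 s = 0.00317622 m³
0.00317622 m³ ÷ (0.000946353 m³/qt) = 3.35627 qt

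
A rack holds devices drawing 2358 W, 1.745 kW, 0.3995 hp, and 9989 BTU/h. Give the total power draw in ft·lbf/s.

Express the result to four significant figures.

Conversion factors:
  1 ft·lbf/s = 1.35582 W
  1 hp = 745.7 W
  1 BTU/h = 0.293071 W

2358 W (already W)
1.745 kW × 1000 = 1745 W
0.3995 hp × 745.7 = 297.907 W
9989 BTU/h × 0.293071 = 2927.49 W
Total: 2358 + 1745 + 297.907 + 2927.49 = 7328.4 W
In ft·lbf/s: 7328.4 / 1.35582 = 5405.14 ft·lbf/s

5405 ft·lbf/s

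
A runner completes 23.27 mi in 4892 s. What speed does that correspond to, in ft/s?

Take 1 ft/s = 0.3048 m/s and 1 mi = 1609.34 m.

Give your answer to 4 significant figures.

25.12 ft/s

23.27 mi × 1609.34 = 37449.3 m
v = d / t = 37449.3 m / 4892 s = 7.65521 m/s
7.65521 m/s ÷ (0.3048 m/s/ft/s) = 25.1155 ft/s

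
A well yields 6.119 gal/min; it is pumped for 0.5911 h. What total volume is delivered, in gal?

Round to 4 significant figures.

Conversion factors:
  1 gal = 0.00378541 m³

217.0 gal

6.119 gal/min → 3.86049×10⁻⁴ m³/s
0.5911 h → 2127.96 s
V = Q × t = 3.86049×10⁻⁴ × 2127.96 = 0.821497 m³
In gal: 0.821497 / 0.00378541 = 217.017 gal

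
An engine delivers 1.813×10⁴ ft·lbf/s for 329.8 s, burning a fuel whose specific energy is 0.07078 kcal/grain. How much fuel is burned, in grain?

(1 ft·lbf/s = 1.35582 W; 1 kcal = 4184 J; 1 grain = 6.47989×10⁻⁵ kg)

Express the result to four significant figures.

2.737×10⁴ grain

1.813×10⁴ ft·lbf/s → 24581 W
E = P × t = 24581 × 329.8 = 8.10681×10⁶ J
0.07078 kcal/grain → 4.57019×10⁶ J/kg
m = E / e_s = 8.10681×10⁶ / 4.57019×10⁶ = 1.77385 kg
In grain: 1.77385 / 6.47989×10⁻⁵ = 27374.7 grain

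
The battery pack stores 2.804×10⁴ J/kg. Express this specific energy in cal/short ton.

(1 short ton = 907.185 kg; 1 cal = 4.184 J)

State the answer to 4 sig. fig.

6.080×10⁶ cal/short ton

2.804×10⁴ J/kg is already 28040 J/kg
28040 J/kg ÷ 4.184 J/cal × 907.185 kg/short ton = 6.0797×10⁶ cal/short ton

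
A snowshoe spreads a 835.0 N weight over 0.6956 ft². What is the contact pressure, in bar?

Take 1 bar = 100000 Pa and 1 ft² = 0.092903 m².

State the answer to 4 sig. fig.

0.6956 ft² × 0.092903 = 0.0646233 m²
P = F / A = 835 N / 0.0646233 m² = 12921 Pa
12921 Pa ÷ (100000 Pa/bar) = 0.12921 bar

0.1292 bar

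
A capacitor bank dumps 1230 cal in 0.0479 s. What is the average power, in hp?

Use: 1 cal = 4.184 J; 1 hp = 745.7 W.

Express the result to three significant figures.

1230 cal × 4.184 → 5146.32 J
P = E / t = 5146.32 J / 0.0479 s = 107439 W
107439 W ÷ (745.7 W/hp) = 144.078 hp

144 hp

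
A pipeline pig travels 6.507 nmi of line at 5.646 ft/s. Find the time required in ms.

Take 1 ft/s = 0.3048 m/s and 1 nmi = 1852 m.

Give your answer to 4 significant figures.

7.003×10⁶ ms

6.507 nmi × 1852 = 12051 m
5.646 ft/s × 0.3048 = 1.7209 m/s
t = d / v = 12051 m / 1.7209 m/s = 7002.73 s
7002.73 s ÷ (0.001 s/ms) = 7.00273×10⁶ ms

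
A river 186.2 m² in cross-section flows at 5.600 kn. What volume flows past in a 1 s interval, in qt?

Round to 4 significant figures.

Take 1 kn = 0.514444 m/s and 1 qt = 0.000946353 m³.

5.600 kn × 0.514444 = 2.88089 m/s
V = v × A × t = 2.88089 m/s × 186.2 m² × 1 s = 536.422 m³
536.422 m³ ÷ (0.000946353 m³/qt) = 566831 qt

5.668×10⁵ qt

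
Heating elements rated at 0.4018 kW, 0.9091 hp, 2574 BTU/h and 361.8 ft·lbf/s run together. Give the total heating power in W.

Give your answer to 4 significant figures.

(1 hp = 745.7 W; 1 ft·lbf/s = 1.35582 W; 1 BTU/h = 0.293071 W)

2325 W

0.4018 kW × 1000 = 401.8 W
0.9091 hp × 745.7 = 677.916 W
2574 BTU/h × 0.293071 = 754.365 W
361.8 ft·lbf/s × 1.35582 = 490.536 W
Combined: 401.8 + 677.916 + 754.365 + 490.536 = 2324.62 W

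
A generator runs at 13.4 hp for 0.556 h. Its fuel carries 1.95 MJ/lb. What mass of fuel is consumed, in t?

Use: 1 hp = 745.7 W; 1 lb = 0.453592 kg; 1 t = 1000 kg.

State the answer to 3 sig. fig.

13.4 hp → 9992.38 W
0.556 h → 2001.6 s
E = P × t = 9992.38 × 2001.6 = 2.00007×10⁷ J
1.95 MJ/lb → 4.29902×10⁶ J/kg
m = E / e_s = 2.00007×10⁷ / 4.29902×10⁶ = 4.65239 kg
In t: 4.65239 / 1000 = 0.00465239 t

0.00465 t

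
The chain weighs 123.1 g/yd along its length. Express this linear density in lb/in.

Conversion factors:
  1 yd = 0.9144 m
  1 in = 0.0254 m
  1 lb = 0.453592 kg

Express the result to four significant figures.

0.007539 lb/in

123.1 g/yd × 0.001 kg/g ÷ 0.9144 m/yd = 0.134624 kg/m
0.134624 kg/m ÷ 0.453592 kg/lb × 0.0254 m/in = 0.0075386 lb/in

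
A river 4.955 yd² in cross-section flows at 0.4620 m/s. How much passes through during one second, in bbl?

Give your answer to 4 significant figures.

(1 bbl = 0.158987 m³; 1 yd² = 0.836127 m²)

12.04 bbl

4.955 yd² × 0.836127 = 4.14301 m²
V = v × A × t = 0.462 m/s × 4.14301 m² × 1 s = 1.91407 m³
1.91407 m³ ÷ (0.158987 m³/bbl) = 12.0392 bbl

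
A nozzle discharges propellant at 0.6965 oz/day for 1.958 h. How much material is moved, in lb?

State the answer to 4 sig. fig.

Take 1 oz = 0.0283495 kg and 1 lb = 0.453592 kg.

0.003551 lb

0.6965 oz/day → 2.28535×10⁻⁷ kg/s
1.958 h → 7048.8 s
m = ṁ × t = 2.28535×10⁻⁷ × 7048.8 = 0.0016109 kg
In lb: 0.0016109 / 0.453592 = 0.00355143 lb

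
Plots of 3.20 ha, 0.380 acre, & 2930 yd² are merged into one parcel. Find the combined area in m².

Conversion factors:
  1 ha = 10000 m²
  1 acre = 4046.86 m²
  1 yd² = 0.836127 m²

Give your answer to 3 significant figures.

3.60×10⁴ m²

3.20 ha × 10000 → 32000 m²
0.380 acre × 4046.86 → 1537.81 m²
2930 yd² × 0.836127 → 2449.85 m²
Combined: 32000 + 1537.81 + 2449.85 = 35987.7 m²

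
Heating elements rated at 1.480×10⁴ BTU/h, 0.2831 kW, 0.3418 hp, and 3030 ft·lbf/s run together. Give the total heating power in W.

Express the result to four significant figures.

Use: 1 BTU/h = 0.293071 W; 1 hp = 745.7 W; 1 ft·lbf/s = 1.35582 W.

1.480×10⁴ BTU/h × 0.293071 = 4337.45 W
0.2831 kW × 1000 = 283.1 W
0.3418 hp × 745.7 = 254.88 W
3030 ft·lbf/s × 1.35582 = 4108.13 W
Total: 4337.45 + 283.1 + 254.88 + 4108.13 = 8983.56 W

8984 W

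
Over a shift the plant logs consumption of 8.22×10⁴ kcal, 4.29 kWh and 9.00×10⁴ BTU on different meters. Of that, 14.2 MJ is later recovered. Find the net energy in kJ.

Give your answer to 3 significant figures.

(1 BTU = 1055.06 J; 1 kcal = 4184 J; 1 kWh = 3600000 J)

8.22×10⁴ kcal × 4184 = 3.43925×10⁸ J
4.29 kWh × 3600000 = 1.5444×10⁷ J
9.00×10⁴ BTU × 1055.06 = 9.49554×10⁷ J
14.2 MJ × 1000000 = 1.42×10⁷ J
Sum: 3.43925×10⁸ + 1.5444×10⁷ + 9.49554×10⁷ − 1.42×10⁷ = 4.40124×10⁸ J
In kJ: 4.40124×10⁸ / 1000 = 440124 kJ

4.40×10⁵ kJ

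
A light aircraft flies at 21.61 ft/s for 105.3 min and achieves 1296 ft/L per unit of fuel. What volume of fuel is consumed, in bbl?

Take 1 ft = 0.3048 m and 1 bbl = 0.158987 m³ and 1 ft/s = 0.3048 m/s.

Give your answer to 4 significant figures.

0.6626 bbl

21.61 ft/s → 6.58673 m/s
105.3 min → 6318 s
d = v × t = 6.58673 × 6318 = 41615 m
1296 ft/L → 395021 m/m³
V = d / (distance per unit fuel) = 41615 / 395021 = 0.105349 m³
In bbl: 0.105349 / 0.158987 = 0.662627 bbl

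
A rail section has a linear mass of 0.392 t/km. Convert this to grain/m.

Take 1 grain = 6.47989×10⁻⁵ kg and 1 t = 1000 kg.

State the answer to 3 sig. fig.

0.392 t/km × 1000 kg/t ÷ 1000 m/km = 0.392 kg/m
0.392 kg/m ÷ 6.47989×10⁻⁵ kg/grain = 6049.49 grain/m

6050 grain/m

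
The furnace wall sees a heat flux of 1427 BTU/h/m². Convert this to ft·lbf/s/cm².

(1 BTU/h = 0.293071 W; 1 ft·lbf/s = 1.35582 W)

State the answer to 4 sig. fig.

0.03085 ft·lbf/s/cm²

1427 BTU/h/m² × 0.293071 W/BTU/h = 418.212 W/m²
418.212 W/m² ÷ 1.35582 W/ft·lbf/s × 0.0001 m²/cm² = 0.0308457 ft·lbf/s/cm²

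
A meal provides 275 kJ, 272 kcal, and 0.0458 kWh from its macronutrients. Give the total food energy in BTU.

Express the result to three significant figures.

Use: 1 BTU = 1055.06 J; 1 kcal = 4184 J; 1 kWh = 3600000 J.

1500 BTU

275 kJ × 1000 = 275000 J
272 kcal × 4184 = 1.13805×10⁶ J
0.0458 kWh × 3600000 = 164880 J
Total: 275000 + 1.13805×10⁶ + 164880 = 1.57793×10⁶ J
In BTU: 1.57793×10⁶ / 1055.06 = 1495.58 BTU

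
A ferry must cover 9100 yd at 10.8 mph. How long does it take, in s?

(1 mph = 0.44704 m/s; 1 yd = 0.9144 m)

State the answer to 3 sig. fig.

1720 s

9100 yd × 0.9144 = 8321.04 m
10.8 mph × 0.44704 = 4.82803 m/s
t = d / v = 8321.04 m / 4.82803 m/s = 1723.49 s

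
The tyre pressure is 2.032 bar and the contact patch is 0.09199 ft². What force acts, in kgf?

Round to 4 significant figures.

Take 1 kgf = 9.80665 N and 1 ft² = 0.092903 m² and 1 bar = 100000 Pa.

2.032 bar × 100000 → 203200 Pa
0.09199 ft² × 0.092903 → 0.00854615 m²
F = P × A = 203200 Pa × 0.00854615 m² = 1736.58 N
1736.58 N ÷ (9.80665 N/kgf) = 177.082 kgf

177.1 kgf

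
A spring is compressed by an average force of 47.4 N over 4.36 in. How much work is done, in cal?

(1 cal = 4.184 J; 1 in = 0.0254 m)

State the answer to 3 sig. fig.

1.25 cal

4.36 in × 0.0254 → 0.110744 m
W = F × d = 47.4 N × 0.110744 m = 5.24927 J
5.24927 J ÷ (4.184 J/cal) = 1.25461 cal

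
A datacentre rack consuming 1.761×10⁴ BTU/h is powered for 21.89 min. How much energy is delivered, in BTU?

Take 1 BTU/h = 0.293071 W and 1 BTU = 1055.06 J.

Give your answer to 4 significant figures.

1.761×10⁴ BTU/h × 0.293071 → 5160.98 W
21.89 min × 60 → 1313.4 s
E = P × t = 5160.98 W × 1313.4 s = 6.77843×10⁶ J
6.77843×10⁶ J ÷ (1055.06 J/BTU) = 6424.69 BTU

6425 BTU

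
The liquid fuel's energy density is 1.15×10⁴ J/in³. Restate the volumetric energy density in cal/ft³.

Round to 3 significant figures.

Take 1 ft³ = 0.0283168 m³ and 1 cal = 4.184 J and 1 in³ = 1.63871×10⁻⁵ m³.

4.75×10⁶ cal/ft³

1.15×10⁴ J/in³ ÷ 1.63871×10⁻⁵ m³/in³ = 7.01772×10⁸ J/m³
7.01772×10⁸ J/m³ ÷ 4.184 J/cal × 0.0283168 m³/ft³ = 4.74951×10⁶ cal/ft³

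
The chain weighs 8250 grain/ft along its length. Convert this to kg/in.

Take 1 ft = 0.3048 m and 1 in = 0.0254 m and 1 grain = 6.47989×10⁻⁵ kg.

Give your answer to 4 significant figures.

0.04455 kg/in

8250 grain/ft × 6.47989×10⁻⁵ kg/grain ÷ 0.3048 m/ft = 1.75391 kg/m
1.75391 kg/m × 0.0254 m/in = 0.0445493 kg/in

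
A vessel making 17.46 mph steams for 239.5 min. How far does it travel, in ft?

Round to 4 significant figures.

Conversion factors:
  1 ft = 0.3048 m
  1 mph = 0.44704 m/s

3.680×10⁵ ft

17.46 mph × 0.44704 → 7.80532 m/s
239.5 min × 60 → 14370 s
d = v × t = 7.80532 m/s × 14370 s = 112162 m
112162 m ÷ (0.3048 m/ft) = 367986 ft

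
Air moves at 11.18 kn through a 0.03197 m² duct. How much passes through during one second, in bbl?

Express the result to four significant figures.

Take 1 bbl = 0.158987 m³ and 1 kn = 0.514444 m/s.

11.18 kn × 0.514444 → 5.75148 m/s
V = v × A × t = 5.75148 m/s × 0.03197 m² × 1 s = 0.183875 m³
0.183875 m³ ÷ (0.158987 m³/bbl) = 1.15654 bbl

1.157 bbl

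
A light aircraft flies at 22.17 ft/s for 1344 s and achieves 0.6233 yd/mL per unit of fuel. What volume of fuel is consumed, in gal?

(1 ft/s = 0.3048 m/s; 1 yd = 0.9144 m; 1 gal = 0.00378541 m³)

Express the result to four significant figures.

22.17 ft/s → 6.75742 m/s
d = v × t = 6.75742 × 1344 = 9081.97 m
0.6233 yd/mL → 569946 m/m³
V = d / (distance per unit fuel) = 9081.97 / 569946 = 0.0159348 m³
In gal: 0.0159348 / 0.00378541 = 4.20953 gal

4.210 gal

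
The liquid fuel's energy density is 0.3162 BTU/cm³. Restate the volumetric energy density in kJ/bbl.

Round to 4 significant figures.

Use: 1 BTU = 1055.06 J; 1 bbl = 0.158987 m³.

5.304×10⁴ kJ/bbl

0.3162 BTU/cm³ × 1055.06 J/BTU ÷ 10⁻⁶ m³/cm³ = 3.3361×10⁸ J/m³
3.3361×10⁸ J/m³ ÷ 1000 J/kJ × 0.158987 m³/bbl = 53039.7 kJ/bbl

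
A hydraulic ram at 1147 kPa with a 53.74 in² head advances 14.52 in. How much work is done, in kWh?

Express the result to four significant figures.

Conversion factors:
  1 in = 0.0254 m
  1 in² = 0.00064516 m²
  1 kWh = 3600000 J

1147 kPa → 1.147×10⁶ Pa
53.74 in² → 0.0346709 m²
F = P × A = 1.147×10⁶ × 0.0346709 = 39767.5 N
14.52 in → 0.368808 m
W = F × d = 39767.5 × 0.368808 = 14666.6 J
In kWh: 14666.6 / 3600000 = 0.00407406 kWh

0.004074 kWh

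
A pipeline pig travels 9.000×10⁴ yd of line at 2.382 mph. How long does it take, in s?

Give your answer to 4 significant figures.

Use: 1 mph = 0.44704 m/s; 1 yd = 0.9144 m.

9.000×10⁴ yd × 0.9144 = 82296 m
2.382 mph × 0.44704 = 1.06485 m/s
t = d / v = 82296 m / 1.06485 m/s = 77284.1 s

7.728×10⁴ s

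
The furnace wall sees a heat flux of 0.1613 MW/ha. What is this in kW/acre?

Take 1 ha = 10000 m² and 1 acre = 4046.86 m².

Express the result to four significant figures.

0.1613 MW/ha × 1000000 W/MW ÷ 10000 m²/ha = 16.13 W/m²
16.13 W/m² ÷ 1000 W/kW × 4046.86 m²/acre = 65.2759 kW/acre

65.28 kW/acre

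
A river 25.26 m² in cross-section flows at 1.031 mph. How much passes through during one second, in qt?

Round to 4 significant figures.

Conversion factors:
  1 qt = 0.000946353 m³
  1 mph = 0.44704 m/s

1.031 mph × 0.44704 = 0.460898 m/s
V = v × A × t = 0.460898 m/s × 25.26 m² × 1 s = 11.6423 m³
11.6423 m³ ÷ (0.000946353 m³/qt) = 12302.3 qt

1.230×10⁴ qt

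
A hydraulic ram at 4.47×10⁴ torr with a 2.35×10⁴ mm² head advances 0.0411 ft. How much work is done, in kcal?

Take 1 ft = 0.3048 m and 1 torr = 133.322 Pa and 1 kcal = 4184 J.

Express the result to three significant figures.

4.47×10⁴ torr → 5.95949×10⁶ Pa
2.35×10⁴ mm² → 0.0235 m²
F = P × A = 5.95949×10⁶ × 0.0235 = 140048 N
0.0411 ft → 0.0125273 m
W = F × d = 140048 × 0.0125273 = 1754.42 J
In kcal: 1754.42 / 4184 = 0.419316 kcal

0.419 kcal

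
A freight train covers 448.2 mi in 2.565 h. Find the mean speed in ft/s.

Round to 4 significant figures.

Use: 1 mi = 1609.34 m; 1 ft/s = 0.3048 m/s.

448.2 mi × 1609.34 → 721306 m
2.565 h × 3600 → 9234 s
v = d / t = 721306 m / 9234 s = 78.1141 m/s
78.1141 m/s ÷ (0.3048 m/s/ft/s) = 256.28 ft/s

256.3 ft/s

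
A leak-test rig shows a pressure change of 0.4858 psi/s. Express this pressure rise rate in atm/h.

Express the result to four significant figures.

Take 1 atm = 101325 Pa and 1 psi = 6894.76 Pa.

119.0 atm/h

0.4858 psi/s × 6894.76 Pa/psi = 3349.47 Pa/s
3349.47 Pa/s ÷ 101325 Pa/atm × 3600 s/h = 119.004 atm/h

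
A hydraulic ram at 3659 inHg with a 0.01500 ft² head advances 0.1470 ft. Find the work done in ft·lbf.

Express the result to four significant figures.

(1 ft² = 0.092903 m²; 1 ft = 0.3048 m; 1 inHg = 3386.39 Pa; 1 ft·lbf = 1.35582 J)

570.6 ft·lbf

3659 inHg → 1.23908×10⁷ Pa
0.01500 ft² → 0.00139354 m²
F = P × A = 1.23908×10⁷ × 0.00139354 = 17267.1 N
0.1470 ft → 0.0448056 m
W = F × d = 17267.1 × 0.0448056 = 773.663 J
In ft·lbf: 773.663 / 1.35582 = 570.624 ft·lbf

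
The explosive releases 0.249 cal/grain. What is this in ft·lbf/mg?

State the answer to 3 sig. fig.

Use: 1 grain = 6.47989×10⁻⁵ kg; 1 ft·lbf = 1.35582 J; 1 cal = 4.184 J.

0.249 cal/grain × 4.184 J/cal ÷ 6.47989×10⁻⁵ kg/grain = 16077.7 J/kg
16077.7 J/kg ÷ 1.35582 J/ft·lbf × 10⁻⁶ kg/mg = 0.0118583 ft·lbf/mg

0.0119 ft·lbf/mg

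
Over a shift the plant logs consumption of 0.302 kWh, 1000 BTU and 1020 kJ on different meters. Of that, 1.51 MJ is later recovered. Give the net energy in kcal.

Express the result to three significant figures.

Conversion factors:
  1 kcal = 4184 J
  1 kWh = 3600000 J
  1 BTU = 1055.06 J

0.302 kWh × 3600000 = 1.0872×10⁶ J
1000 BTU × 1055.06 = 1.05506×10⁶ J
1020 kJ × 1000 = 1.02×10⁶ J
1.51 MJ × 1000000 = 1.51×10⁶ J
Result: 1.0872×10⁶ + 1.05506×10⁶ + 1.02×10⁶ − 1.51×10⁶ = 1.65226×10⁶ J
In kcal: 1.65226×10⁶ / 4184 = 394.9 kcal

395 kcal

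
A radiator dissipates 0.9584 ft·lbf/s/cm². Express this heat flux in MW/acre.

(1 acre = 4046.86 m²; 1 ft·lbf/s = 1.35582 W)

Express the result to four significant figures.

0.9584 ft·lbf/s/cm² × 1.35582 W/ft·lbf/s ÷ 0.0001 m²/cm² = 12994.2 W/m²
12994.2 W/m² ÷ 1000000 W/MW × 4046.86 m²/acre = 52.5857 MW/acre

52.59 MW/acre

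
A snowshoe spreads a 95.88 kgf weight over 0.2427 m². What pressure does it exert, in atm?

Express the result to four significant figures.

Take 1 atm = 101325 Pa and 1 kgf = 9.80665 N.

95.88 kgf × 9.80665 → 940.262 N
P = F / A = 940.262 N / 0.2427 m² = 3874.17 Pa
3874.17 Pa ÷ (101325 Pa/atm) = 0.0382351 atm

0.03824 atm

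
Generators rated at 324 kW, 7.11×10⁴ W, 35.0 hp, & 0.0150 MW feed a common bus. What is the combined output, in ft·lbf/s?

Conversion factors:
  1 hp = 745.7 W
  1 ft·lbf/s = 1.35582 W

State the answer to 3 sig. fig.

324 kW × 1000 = 324000 W
7.11×10⁴ W (already W)
35.0 hp × 745.7 = 26099.5 W
0.0150 MW × 1000000 = 15000 W
Sum: 324000 + 71100 + 26099.5 + 15000 = 436200 W
In ft·lbf/s: 436200 / 1.35582 = 321724 ft·lbf/s

3.22×10⁵ ft·lbf/s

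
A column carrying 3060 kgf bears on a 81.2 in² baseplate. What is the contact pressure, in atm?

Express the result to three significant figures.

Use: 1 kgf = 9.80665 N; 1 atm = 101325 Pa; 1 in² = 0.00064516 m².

3060 kgf × 9.80665 = 30008.3 N
81.2 in² × 0.00064516 = 0.052387 m²
P = F / A = 30008.3 N / 0.052387 m² = 572820 Pa
572820 Pa ÷ (101325 Pa/atm) = 5.65329 atm

5.65 atm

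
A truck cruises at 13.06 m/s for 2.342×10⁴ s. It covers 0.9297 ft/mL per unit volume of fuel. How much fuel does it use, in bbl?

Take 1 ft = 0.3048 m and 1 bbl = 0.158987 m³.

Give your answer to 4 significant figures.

d = v × t = 13.06 × 23420 = 305865 m
0.9297 ft/mL → 283373 m/m³
V = d / (distance per unit fuel) = 305865 / 283373 = 1.07937 m³
In bbl: 1.07937 / 0.158987 = 6.78905 bbl

6.789 bbl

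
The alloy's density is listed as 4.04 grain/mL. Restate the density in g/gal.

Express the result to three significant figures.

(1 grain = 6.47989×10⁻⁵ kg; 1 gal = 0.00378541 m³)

991 g/gal

4.04 grain/mL × 6.47989×10⁻⁵ kg/grain ÷ 10⁻⁶ m³/mL = 261.788 kg/m³
261.788 kg/m³ ÷ 0.001 kg/g × 0.00378541 m³/gal = 990.975 g/gal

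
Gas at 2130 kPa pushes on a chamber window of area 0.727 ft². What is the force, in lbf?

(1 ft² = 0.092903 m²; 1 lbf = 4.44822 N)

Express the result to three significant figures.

2130 kPa × 1000 = 2.13×10⁶ Pa
0.727 ft² × 0.092903 = 0.0675405 m²
F = P × A = 2.13×10⁶ Pa × 0.0675405 m² = 143861 N
143861 N ÷ (4.44822 N/lbf) = 32341.3 lbf

3.23×10⁴ lbf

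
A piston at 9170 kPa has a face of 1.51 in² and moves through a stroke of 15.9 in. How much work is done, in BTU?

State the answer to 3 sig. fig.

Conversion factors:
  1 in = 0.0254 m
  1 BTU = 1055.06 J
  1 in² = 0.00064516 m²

3.42 BTU

9170 kPa → 9.17×10⁶ Pa
1.51 in² → 9.74192×10⁻⁴ m²
F = P × A = 9.17×10⁶ × 9.74192×10⁻⁴ = 8933.34 N
15.9 in → 0.40386 m
W = F × d = 8933.34 × 0.40386 = 3607.82 J
In BTU: 3607.82 / 1055.06 = 3.41954 BTU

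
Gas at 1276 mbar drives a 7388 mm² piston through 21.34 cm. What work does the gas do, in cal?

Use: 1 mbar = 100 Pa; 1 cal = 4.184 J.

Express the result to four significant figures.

1276 mbar → 127600 Pa
7388 mm² → 0.007388 m²
F = P × A = 127600 × 0.007388 = 942.709 N
21.34 cm → 0.2134 m
W = F × d = 942.709 × 0.2134 = 201.174 J
In cal: 201.174 / 4.184 = 48.0817 cal

48.08 cal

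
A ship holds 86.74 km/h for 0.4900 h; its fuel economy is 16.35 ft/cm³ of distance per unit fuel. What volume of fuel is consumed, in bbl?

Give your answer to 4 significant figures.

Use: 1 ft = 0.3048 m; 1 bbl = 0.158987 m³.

0.05364 bbl

86.74 km/h → 24.0944 m/s
0.4900 h → 1764 s
d = v × t = 24.0944 × 1764 = 42502.5 m
16.35 ft/cm³ → 4.98348×10⁶ m/m³
V = d / (distance per unit fuel) = 42502.5 / 4.98348×10⁶ = 0.00852868 m³
In bbl: 0.00852868 / 0.158987 = 0.0536439 bbl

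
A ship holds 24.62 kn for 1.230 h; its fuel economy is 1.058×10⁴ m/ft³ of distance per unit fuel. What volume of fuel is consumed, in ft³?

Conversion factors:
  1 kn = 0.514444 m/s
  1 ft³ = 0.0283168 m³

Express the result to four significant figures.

24.62 kn → 12.6656 m/s
1.230 h → 4428 s
d = v × t = 12.6656 × 4428 = 56083.3 m
1.058×10⁴ m/ft³ → 373630 m/m³
V = d / (distance per unit fuel) = 56083.3 / 373630 = 0.150104 m³
In ft³: 0.150104 / 0.0283168 = 5.30088 ft³

5.301 ft³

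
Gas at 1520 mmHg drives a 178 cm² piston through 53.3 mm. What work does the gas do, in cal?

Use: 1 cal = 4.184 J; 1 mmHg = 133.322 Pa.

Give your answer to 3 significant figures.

46.0 cal

1520 mmHg → 202649 Pa
178 cm² → 0.0178 m²
F = P × A = 202649 × 0.0178 = 3607.15 N
53.3 mm → 0.0533 m
W = F × d = 3607.15 × 0.0533 = 192.261 J
In cal: 192.261 / 4.184 = 45.9515 cal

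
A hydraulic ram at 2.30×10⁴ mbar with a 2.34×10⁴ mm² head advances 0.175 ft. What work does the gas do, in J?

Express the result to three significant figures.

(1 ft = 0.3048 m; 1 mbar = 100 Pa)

2870 J

2.30×10⁴ mbar → 2.3×10⁶ Pa
2.34×10⁴ mm² → 0.0234 m²
F = P × A = 2.3×10⁶ × 0.0234 = 53820 N
0.175 ft → 0.05334 m
W = F × d = 53820 × 0.05334 = 2870.76 J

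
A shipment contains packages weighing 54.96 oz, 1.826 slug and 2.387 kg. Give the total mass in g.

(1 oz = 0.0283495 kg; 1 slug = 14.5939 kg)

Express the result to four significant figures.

3.059×10⁴ g

54.96 oz × 0.0283495 → 1.55809 kg
1.826 slug × 14.5939 → 26.6485 kg
2.387 kg (already kg)
Combined: 1.55809 + 26.6485 + 2.387 = 30.5936 kg
In g: 30.5936 / 0.001 = 30593.6 g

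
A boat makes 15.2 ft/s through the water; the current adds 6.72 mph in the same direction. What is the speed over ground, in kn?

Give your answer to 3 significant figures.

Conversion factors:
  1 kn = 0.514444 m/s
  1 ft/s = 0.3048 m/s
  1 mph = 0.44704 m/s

14.8 kn

15.2 ft/s × 0.3048 → 4.63296 m/s
6.72 mph × 0.44704 → 3.00411 m/s
Combined: 4.63296 + 3.00411 = 7.63707 m/s
In kn: 7.63707 / 0.514444 = 14.8453 kn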